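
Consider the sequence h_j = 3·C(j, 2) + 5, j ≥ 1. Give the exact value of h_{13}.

239

C(13, 2) = 78, so h_{13} = 239.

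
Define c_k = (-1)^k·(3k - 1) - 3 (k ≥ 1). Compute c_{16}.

(-1)^16 = 1; 3k - 1 at k=16 is 47; so c_{16} = 44.

44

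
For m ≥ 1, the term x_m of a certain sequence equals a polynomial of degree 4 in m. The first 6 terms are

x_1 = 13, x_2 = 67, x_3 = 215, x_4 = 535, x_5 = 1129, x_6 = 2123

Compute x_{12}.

1st diffs: 54, 148, 320, 594, 994.
2nd diffs: 94, 172, 274, 400.
3rd diffs: 78, 102, 126.
4th diffs: 24, 24 (constant).
Newton forward-difference form: x_m = 13 + 54·C(m-1,1) + 94·C(m-1,2) + 78·C(m-1,3) + 24·C(m-1,4).
At m = 12: m-1 = 11, so x_{12} = 13 + 594 + 5170 + 12870 + 7920 = 26567.

26567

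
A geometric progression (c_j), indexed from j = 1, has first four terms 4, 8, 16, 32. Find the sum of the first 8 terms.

1020

Common ratio r = 2.
c_j = 4·2^(j-1).
S = 4·(2^8 - 1)/(2 - 1) = 4·(256 - 1)/(1) = 1020.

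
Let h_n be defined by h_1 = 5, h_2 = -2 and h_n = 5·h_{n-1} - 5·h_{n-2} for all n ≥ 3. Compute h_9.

-116875

Compute successive terms:
h_3 = -35; h_4 = -165; h_5 = -650; h_6 = -2425; h_7 = -8875; h_8 = -32250; h_9 = -116875.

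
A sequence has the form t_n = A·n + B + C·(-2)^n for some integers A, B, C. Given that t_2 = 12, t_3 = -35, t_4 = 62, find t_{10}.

At n = 2, 3, 4: 2A + B + 4C = 12; 3A + B - 8C = -35; 4A + B + 16C = 62.
Subtracting the first from the second: A - 12C = -47.
Subtracting the second from the third: A + 24C = 97.
Solving: C = 4, A = 1, then B = -6.
Hence t_{10} = 1·10 + (-6) + 4·1024 = 4100.

4100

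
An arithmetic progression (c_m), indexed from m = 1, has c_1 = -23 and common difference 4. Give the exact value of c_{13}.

25

c_m = -23 + (m - 1)·4.
c_{13} = -23 + 12·4 = 25.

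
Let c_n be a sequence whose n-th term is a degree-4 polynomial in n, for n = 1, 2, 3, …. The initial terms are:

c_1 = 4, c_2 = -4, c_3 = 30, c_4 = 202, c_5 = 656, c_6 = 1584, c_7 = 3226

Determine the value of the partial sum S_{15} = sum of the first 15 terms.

1st diffs: -8, 34, 172, 454, 928, 1642.
2nd diffs: 42, 138, 282, 474, 714.
3rd diffs: 96, 144, 192, 240.
4th diffs: 48, 48, 48 (constant).
So c_n = 2n^4 - 4n^3 - 5n^2 + 5n + 6.
Continuing: …, 5870, 9852, 15556, 23414, …, c_{15} = 86706.
Summing n = 1..15 (15 terms) gives 293514.

293514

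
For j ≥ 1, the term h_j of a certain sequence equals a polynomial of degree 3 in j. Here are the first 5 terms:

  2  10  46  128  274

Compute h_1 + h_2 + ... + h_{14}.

28966

1st diffs: 8, 36, 82, 146.
2nd diffs: 28, 46, 64.
3rd diffs: 18, 18 (constant).
Newton forward-difference form: h_j = 2 + 8·C(j-1,1) + 28·C(j-1,2) + 18·C(j-1,3).
Continuing: …, 502, 830, 1276, 1858, …, h_{14} = 7438.
Summing j = 1..14 (14 terms) gives 28966.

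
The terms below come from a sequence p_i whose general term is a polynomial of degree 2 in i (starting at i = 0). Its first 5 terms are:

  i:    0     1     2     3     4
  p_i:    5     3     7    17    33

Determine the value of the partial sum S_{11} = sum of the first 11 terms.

1st diffs: -2, 4, 10, 16.
2nd diffs: 6, 6, 6 (constant).
Newton forward-difference form: p_i = 5 + (-2)·C(i,1) + 6·C(i,2).
Continuing: …, 55, 83, 117, 157, …, p_{10} = 255.
Summing i = 0..10 (11 terms) gives 935.

935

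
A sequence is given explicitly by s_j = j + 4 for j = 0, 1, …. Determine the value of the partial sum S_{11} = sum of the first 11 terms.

99

Over j = 0..10: Σj = 55.
Total = (1)·55 + (4)·11 = 99.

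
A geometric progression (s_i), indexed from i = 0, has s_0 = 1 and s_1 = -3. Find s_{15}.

-14348907

Common ratio r = -3.
s_i = 1·(-3)^(i-0).
s_{15} = 1·(-3)^15 = -14348907.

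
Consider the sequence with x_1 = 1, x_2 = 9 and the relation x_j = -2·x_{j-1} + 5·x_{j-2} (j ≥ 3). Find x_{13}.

-4374287

Iterate the recurrence:
x_3 = -13; x_4 = 71; x_5 = -207; …; x_{10} = 106649; x_{11} = -367533; x_{12} = 1268311; x_{13} = -4374287.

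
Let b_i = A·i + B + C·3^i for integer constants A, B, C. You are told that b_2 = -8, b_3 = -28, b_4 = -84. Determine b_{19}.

The three given values yield: 2A + B + 9C = -8; 3A + B + 27C = -28; 4A + B + 81C = -84.
Subtracting the first from the second: A + 18C = -20.
Subtracting the second from the third: A + 54C = -56.
Solving: C = -1, A = -2, then B = 5.
Therefore b_{19} = -38 + 5 + (-1)·1162261467 = -1162261500.

-1162261500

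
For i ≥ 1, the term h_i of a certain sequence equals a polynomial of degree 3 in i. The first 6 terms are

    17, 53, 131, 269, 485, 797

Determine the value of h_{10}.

3365

1st diffs: 36, 78, 138, 216, 312.
2nd diffs: 42, 60, 78, 96.
3rd diffs: 18, 18, 18 (constant).
Newton forward-difference form: h_i = 17 + 36·C(i-1,1) + 42·C(i-1,2) + 18·C(i-1,3).
At i = 10: i-1 = 9, so h_{10} = 17 + 324 + 1512 + 1512 = 3365.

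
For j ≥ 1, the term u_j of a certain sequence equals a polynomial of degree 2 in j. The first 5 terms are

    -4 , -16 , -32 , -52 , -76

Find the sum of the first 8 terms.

-592

1st diffs: -12, -16, -20, -24.
2nd diffs: -4, -4, -4 (constant).
Newton forward-difference form: u_j = -4 + (-12)·C(j-1,1) + (-4)·C(j-1,2).
Continuing: -104, -136, -172.
Summing j = 1..8 (8 terms) gives -592.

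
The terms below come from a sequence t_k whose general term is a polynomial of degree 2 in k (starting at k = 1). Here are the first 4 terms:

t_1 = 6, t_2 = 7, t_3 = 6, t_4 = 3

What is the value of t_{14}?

1st diffs: 1, -1, -3.
2nd diffs: -2, -2 (constant).
So t_k = -k^2 + 4k + 3.
Evaluating at k = 14 gives t_{14} = -137.

-137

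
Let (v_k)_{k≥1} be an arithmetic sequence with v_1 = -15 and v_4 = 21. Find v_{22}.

237

Common difference d = (21 - (-15)) / (4 - 1) = 12.
v_k = -15 + (k - 1)·12.
v_{22} = -15 + 21·12 = 237.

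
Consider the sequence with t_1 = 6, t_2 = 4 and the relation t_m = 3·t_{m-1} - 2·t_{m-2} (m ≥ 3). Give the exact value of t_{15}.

-32760

Iterate the recurrence:
t_3 = 0; t_4 = -8; t_5 = -24; …; t_{12} = -4088; t_{13} = -8184; t_{14} = -16376; t_{15} = -32760.
(Characteristic roots are 2 and 1.)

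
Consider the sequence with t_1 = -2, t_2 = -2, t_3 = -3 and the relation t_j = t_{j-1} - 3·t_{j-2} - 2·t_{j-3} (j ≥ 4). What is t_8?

-124

Iterate the recurrence:
t_4 = 7; t_5 = 20; t_6 = 5; t_7 = -69; t_8 = -124.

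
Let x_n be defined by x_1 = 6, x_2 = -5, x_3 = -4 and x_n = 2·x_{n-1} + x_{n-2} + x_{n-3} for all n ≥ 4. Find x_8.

Applying the relation repeatedly:
x_4 = -7  x_5 = -23  x_6 = -57  x_7 = -144  x_8 = -368.

-368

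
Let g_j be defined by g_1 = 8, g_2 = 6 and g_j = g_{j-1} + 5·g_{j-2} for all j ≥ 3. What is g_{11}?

128586

g_3 = 46, g_4 = 76, g_5 = 306, g_6 = 686, g_7 = 2216, g_8 = 5646, g_9 = 16726, g_{10} = 44956, g_{11} = 128586.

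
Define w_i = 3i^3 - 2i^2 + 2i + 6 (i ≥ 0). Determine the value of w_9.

w_9 = 3·9^3 - 2·9^2 + 2·9 + 6 = 2049.

2049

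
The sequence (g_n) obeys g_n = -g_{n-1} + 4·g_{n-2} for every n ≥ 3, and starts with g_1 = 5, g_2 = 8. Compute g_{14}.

11188

Step forward from the initial values:
g_3 = 12;  g_4 = 20;  g_5 = 28;  …;  g_{11} = -132;  g_{12} = 2132;  g_{13} = -2660;  g_{14} = 11188.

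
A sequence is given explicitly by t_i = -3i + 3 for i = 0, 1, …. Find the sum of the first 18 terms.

-405

Over i = 0..17: Σi = 153.
Total = (-3)·153 + (3)·18 = -405.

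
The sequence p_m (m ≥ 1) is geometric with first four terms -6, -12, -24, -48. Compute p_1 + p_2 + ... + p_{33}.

Common ratio r = 2.
p_m = (-6)·2^(m-1).
S = (-6)·(2^33 - 1)/(2 - 1) = (-6)·(8589934592 - 1)/(1) = -51539607546.

-51539607546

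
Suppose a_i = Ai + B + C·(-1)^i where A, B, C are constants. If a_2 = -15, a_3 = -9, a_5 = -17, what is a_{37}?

Write the equations: 2A + B + C = -15; 3A + B - C = -9; 5A + B - C = -17.
Subtracting the first from the second: A - 2C = 6.
Subtracting the second from the third: 2A = -8.
Solving: C = -5, A = -4, then B = -2.
Hence a_{37} = -4·37 + (-2) + (-5)·(-1) = -145.

-145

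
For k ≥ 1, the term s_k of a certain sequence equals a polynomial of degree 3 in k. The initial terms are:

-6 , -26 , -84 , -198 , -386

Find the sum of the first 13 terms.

-25376

1st diffs: -20, -58, -114, -188.
2nd diffs: -38, -56, -74.
3rd diffs: -18, -18 (constant).
Newton forward-difference form: s_k = -6 + (-20)·C(k-1,1) + (-38)·C(k-1,2) + (-18)·C(k-1,3).
Continuing: …, -666, -1056, -1574, -2238, …, s_{13} = -6714.
Summing k = 1..13 (13 terms) gives -25376.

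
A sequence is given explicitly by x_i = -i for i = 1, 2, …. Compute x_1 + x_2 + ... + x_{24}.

-300

Over i = 1..24: Σi = 300.
Total = (-1)·300 = -300.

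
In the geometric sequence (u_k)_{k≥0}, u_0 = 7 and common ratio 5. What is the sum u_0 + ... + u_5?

u_k = 7·5^(k-0).
S = 7·(5^6 - 1)/(5 - 1) = 7·(15625 - 1)/(4) = 27342.

27342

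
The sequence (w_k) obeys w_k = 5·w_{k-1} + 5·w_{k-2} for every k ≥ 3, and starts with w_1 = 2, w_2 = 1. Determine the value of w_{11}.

Iterate the recurrence:
w_3 = 15, w_4 = 80, w_5 = 475, w_6 = 2775, w_7 = 16250, w_8 = 95125, w_9 = 556875, w_{10} = 3260000, w_{11} = 19084375.

19084375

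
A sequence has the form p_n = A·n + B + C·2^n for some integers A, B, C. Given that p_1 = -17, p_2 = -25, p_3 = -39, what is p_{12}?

The three given values yield: A + B + 2C = -17; 2A + B + 4C = -25; 3A + B + 8C = -39.
Subtracting the first from the second: A + 2C = -8.
Subtracting the second from the third: A + 4C = -14.
Solving: C = -3, A = -2, then B = -9.
Therefore p_{12} = -24 + (-9) + (-3)·4096 = -12321.

-12321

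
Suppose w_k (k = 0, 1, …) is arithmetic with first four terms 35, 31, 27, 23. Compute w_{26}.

-69

Common difference d = -4.
w_k = 35 + (k - 0)·(-4).
w_{26} = 35 + 26·(-4) = -69.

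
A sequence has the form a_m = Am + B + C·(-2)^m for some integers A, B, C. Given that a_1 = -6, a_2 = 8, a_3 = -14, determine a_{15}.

-65510

Plug in m = 1, 2, 3: A + B - 2C = -6; 2A + B + 4C = 8; 3A + B - 8C = -14.
Subtracting the first from the second: A + 6C = 14.
Subtracting the second from the third: A - 12C = -22.
Solving: C = 2, A = 2, then B = -4.
Therefore a_{15} = 30 + (-4) + 2·(-32768) = -65510.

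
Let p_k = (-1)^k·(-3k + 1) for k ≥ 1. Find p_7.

20

(-1)^7 = -1; -3k + 1 at k=7 is -20; so p_7 = 20.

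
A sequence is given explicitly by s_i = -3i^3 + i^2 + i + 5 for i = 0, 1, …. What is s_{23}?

s_{23} = -3·23^3 + 1·23^2 + 1·23 + 5 = -35944.

-35944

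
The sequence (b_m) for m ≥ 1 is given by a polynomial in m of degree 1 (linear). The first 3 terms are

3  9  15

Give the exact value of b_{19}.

111

1st diffs: 6, 6 (constant).
So b_m = 6m - 3.
Evaluating at m = 19 gives b_{19} = 111.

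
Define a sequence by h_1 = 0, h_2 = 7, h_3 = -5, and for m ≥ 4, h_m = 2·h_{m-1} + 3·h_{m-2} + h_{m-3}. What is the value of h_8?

Iterate the recurrence:
h_4 = 11, h_5 = 14, h_6 = 56, h_7 = 165, h_8 = 512.

512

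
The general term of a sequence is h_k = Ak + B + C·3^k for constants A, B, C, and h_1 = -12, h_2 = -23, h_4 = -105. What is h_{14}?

At k = 1, 2, 4: A + B + 3C = -12; 2A + B + 9C = -23; 4A + B + 81C = -105.
Subtracting the first from the second: A + 6C = -11.
Subtracting the second from the third: 2A + 72C = -82.
Solving: C = -1, A = -5, then B = -4.
Hence h_{14} = -5·14 + (-4) + (-1)·4782969 = -4783043.

-4783043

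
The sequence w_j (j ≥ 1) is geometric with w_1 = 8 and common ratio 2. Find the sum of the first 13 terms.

w_j = 8·2^(j-1).
S = 8·(2^13 - 1)/(2 - 1) = 8·(8192 - 1)/(1) = 65528.

65528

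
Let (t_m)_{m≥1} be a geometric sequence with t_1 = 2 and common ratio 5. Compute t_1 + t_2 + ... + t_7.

39062

t_m = 2·5^(m-1).
S = 2·(5^7 - 1)/(5 - 1) = 2·(78125 - 1)/(4) = 39062.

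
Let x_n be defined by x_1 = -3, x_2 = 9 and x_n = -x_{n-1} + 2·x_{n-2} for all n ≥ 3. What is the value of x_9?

x_3 = -15; x_4 = 33; x_5 = -63; x_6 = 129; x_7 = -255; x_8 = 513; x_9 = -1023.
(Characteristic roots are 1 and -2.)

-1023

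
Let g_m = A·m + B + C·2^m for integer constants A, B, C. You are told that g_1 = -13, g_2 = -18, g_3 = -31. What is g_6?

-246

At m = 1, 2, 3: A + B + 2C = -13; 2A + B + 4C = -18; 3A + B + 8C = -31.
Subtracting the first from the second: A + 2C = -5.
Subtracting the second from the third: A + 4C = -13.
Solving: C = -4, A = 3, then B = -8.
Hence g_6 = 3·6 + (-8) + (-4)·64 = -246.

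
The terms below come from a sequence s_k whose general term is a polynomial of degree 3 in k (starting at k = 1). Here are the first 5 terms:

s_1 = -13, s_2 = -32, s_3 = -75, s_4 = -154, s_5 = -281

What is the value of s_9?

1st diffs: -19, -43, -79, -127.
2nd diffs: -24, -36, -48.
3rd diffs: -12, -12 (constant).
Newton forward-difference form: s_k = -13 + (-19)·C(k-1,1) + (-24)·C(k-1,2) + (-12)·C(k-1,3).
At k = 9: k-1 = 8, so s_9 = -13 - 152 - 672 - 672 = -1509.

-1509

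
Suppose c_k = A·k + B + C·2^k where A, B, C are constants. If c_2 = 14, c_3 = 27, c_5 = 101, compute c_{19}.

1572883

At k = 2, 3, 5: 2A + B + 4C = 14; 3A + B + 8C = 27; 5A + B + 32C = 101.
Subtracting the first from the second: A + 4C = 13.
Subtracting the second from the third: 2A + 24C = 74.
Solving: C = 3, A = 1, then B = 0.
So c_k = 1·k + 0 + 3·2^k; at k=19 this is 1572883.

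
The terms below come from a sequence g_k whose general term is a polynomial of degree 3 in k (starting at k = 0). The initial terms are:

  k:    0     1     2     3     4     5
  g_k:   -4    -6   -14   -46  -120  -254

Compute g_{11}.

1st diffs: -2, -8, -32, -74, -134.
2nd diffs: -6, -24, -42, -60.
3rd diffs: -18, -18, -18 (constant).
So g_k = -3k^3 + 6k^2 - 5k - 4.
Evaluating at k = 11 gives g_{11} = -3326.

-3326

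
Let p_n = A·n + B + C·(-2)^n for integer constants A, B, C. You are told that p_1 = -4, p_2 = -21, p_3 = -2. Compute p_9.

976

The three given values yield: A + B - 2C = -4; 2A + B + 4C = -21; 3A + B - 8C = -2.
Subtracting the first from the second: A + 6C = -17.
Subtracting the second from the third: A - 12C = 19.
Solving: C = -2, A = -5, then B = -3.
So p_n = -5·n + (-3) + (-2)·(-2)^n; at n=9 this is 976.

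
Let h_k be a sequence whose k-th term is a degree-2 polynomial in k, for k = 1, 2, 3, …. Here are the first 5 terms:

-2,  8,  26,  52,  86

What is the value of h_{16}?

1st diffs: 10, 18, 26, 34.
2nd diffs: 8, 8, 8 (constant).
Newton forward-difference form: h_k = -2 + 10·C(k-1,1) + 8·C(k-1,2).
At k = 16: k-1 = 15, so h_{16} = -2 + 150 + 840 = 988.

988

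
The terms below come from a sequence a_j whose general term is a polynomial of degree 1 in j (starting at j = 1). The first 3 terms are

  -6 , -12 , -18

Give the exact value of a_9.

-54

1st diffs: -6, -6 (constant).
So a_j = -6j.
Evaluating at j = 9 gives a_9 = -54.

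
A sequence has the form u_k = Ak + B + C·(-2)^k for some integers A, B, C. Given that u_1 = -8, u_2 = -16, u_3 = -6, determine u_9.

486

At k = 1, 2, 3: A + B - 2C = -8; 2A + B + 4C = -16; 3A + B - 8C = -6.
Subtracting the first from the second: A + 6C = -8.
Subtracting the second from the third: A - 12C = 10.
Solving: C = -1, A = -2, then B = -8.
So u_k = -2·k + (-8) + (-1)·(-2)^k; at k=9 this is 486.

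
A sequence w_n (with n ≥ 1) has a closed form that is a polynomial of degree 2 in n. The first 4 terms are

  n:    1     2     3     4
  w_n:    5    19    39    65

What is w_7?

1st diffs: 14, 20, 26.
2nd diffs: 6, 6 (constant).
So w_n = 3n^2 + 5n - 3.
Evaluating at n = 7 gives w_7 = 179.

179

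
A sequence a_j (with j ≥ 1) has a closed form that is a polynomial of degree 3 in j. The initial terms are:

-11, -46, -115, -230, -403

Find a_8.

1st diffs: -35, -69, -115, -173.
2nd diffs: -34, -46, -58.
3rd diffs: -12, -12 (constant).
So a_j = -2j^3 - 5j^2 - 6j + 2.
Evaluating at j = 8 gives a_8 = -1390.

-1390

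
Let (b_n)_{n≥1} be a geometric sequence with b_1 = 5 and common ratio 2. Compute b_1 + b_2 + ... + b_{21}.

10485755

b_n = 5·2^(n-1).
S = 5·(2^21 - 1)/(2 - 1) = 5·(2097152 - 1)/(1) = 10485755.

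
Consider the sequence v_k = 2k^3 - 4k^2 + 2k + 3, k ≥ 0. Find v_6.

v_6 = 2·6^3 - 4·6^2 + 2·6 + 3 = 303.

303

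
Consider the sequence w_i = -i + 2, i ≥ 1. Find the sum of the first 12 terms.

Over i = 1..12: Σi = 78.
Total = (-1)·78 + (2)·12 = -54.

-54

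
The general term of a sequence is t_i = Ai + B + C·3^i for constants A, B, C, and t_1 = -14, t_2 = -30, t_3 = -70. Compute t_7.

Plug in i = 1, 2, 3: A + B + 3C = -14; 2A + B + 9C = -30; 3A + B + 27C = -70.
Subtracting the first from the second: A + 6C = -16.
Subtracting the second from the third: A + 18C = -40.
Solving: C = -2, A = -4, then B = -4.
Hence t_7 = -4·7 + (-4) + (-2)·2187 = -4406.

-4406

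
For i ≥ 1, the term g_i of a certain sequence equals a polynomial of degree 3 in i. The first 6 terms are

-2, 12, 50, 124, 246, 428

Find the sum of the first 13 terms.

16510

1st diffs: 14, 38, 74, 122, 182.
2nd diffs: 24, 36, 48, 60.
3rd diffs: 12, 12, 12 (constant).
So g_i = 2i^3 - 4.
Continuing: …, 682, 1020, 1454, 1996, …, g_{13} = 4390.
Summing i = 1..13 (13 terms) gives 16510.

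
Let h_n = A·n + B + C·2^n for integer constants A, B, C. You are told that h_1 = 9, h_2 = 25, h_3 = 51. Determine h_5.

183

Plug in n = 1, 2, 3: A + B + 2C = 9; 2A + B + 4C = 25; 3A + B + 8C = 51.
Subtracting the first from the second: A + 2C = 16.
Subtracting the second from the third: A + 4C = 26.
Solving: C = 5, A = 6, then B = -7.
Hence h_5 = 6·5 + (-7) + 5·32 = 183.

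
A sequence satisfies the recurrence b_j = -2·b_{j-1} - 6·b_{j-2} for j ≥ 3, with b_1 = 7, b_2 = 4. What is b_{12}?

Step forward from the initial values:
b_3 = -50;  b_4 = 76;  b_5 = 148;  b_6 = -752;  b_7 = 616;  b_8 = 3280;  b_9 = -10256;  b_{10} = 832;  b_{11} = 59872;  b_{12} = -124736.

-124736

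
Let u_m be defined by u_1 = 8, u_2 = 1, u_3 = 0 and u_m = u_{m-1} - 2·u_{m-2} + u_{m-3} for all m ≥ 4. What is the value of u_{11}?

Iterate the recurrence:
u_4 = 6;  u_5 = 7;  u_6 = -5;  u_7 = -13;  u_8 = 4;  u_9 = 25;  u_{10} = 4;  u_{11} = -42.

-42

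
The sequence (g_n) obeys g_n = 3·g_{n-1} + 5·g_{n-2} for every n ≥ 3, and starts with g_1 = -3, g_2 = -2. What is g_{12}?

-7287133

Step forward from the initial values:
g_3 = -21  g_4 = -73  g_5 = -324  g_6 = -1337  g_7 = -5631  g_8 = -23578  g_9 = -98889  g_{10} = -414557  g_{11} = -1738116  g_{12} = -7287133.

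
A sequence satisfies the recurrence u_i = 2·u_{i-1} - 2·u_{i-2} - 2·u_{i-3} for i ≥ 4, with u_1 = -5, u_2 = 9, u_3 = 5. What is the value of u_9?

308

u_4 = 2;  u_5 = -24;  u_6 = -62;  u_7 = -80;  u_8 = 12;  u_9 = 308.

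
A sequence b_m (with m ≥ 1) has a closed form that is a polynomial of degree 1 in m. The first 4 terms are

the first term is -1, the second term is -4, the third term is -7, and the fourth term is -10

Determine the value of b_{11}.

1st diffs: -3, -3, -3 (constant).
So b_m = -3m + 2.
Evaluating at m = 11 gives b_{11} = -31.

-31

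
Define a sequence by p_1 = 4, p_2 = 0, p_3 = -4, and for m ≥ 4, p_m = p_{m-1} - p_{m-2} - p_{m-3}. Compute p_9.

Applying the relation repeatedly:
p_4 = -8, p_5 = -4, p_6 = 8, p_7 = 20, p_8 = 16, p_9 = -12.

-12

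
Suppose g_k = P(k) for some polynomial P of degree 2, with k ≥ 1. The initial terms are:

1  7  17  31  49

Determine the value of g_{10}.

1st diffs: 6, 10, 14, 18.
2nd diffs: 4, 4, 4 (constant).
Newton forward-difference form: g_k = 1 + 6·C(k-1,1) + 4·C(k-1,2).
At k = 10: k-1 = 9, so g_{10} = 1 + 54 + 144 = 199.

199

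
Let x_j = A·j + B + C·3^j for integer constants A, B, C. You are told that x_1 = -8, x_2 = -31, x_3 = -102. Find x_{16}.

-172186865

At j = 1, 2, 3: A + B + 3C = -8; 2A + B + 9C = -31; 3A + B + 27C = -102.
Subtracting the first from the second: A + 6C = -23.
Subtracting the second from the third: A + 18C = -71.
Solving: C = -4, A = 1, then B = 3.
Hence x_{16} = 1·16 + 3 + (-4)·43046721 = -172186865.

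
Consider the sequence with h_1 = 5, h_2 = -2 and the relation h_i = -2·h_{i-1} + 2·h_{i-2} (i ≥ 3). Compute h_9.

Compute successive terms:
h_3 = 14; h_4 = -32; h_5 = 92; h_6 = -248; h_7 = 680; h_8 = -1856; h_9 = 5072.

5072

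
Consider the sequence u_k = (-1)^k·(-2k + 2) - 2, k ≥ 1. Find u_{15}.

(-1)^15 = -1; -2k + 2 at k=15 is -28; so u_{15} = 26.

26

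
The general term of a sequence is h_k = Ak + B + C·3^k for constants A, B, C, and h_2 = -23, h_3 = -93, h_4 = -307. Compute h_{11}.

The three given values yield: 2A + B + 9C = -23; 3A + B + 27C = -93; 4A + B + 81C = -307.
Subtracting the first from the second: A + 18C = -70.
Subtracting the second from the third: A + 54C = -214.
Solving: C = -4, A = 2, then B = 9.
Hence h_{11} = 2·11 + 9 + (-4)·177147 = -708557.

-708557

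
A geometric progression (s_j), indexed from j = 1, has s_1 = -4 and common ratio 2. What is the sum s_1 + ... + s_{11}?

-8188

s_j = (-4)·2^(j-1).
S = (-4)·(2^11 - 1)/(2 - 1) = (-4)·(2048 - 1)/(1) = -8188.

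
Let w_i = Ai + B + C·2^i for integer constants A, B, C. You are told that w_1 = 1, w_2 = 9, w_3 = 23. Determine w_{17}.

Plug in i = 1, 2, 3: A + B + 2C = 1; 2A + B + 4C = 9; 3A + B + 8C = 23.
Subtracting the first from the second: A + 2C = 8.
Subtracting the second from the third: A + 4C = 14.
Solving: C = 3, A = 2, then B = -7.
Hence w_{17} = 2·17 + (-7) + 3·131072 = 393243.

393243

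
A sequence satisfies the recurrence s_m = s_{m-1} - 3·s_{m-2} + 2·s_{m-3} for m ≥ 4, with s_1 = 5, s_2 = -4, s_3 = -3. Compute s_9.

Step forward from the initial values:
s_4 = 19  s_5 = 20  s_6 = -43  s_7 = -65  s_8 = 104  s_9 = 213.

213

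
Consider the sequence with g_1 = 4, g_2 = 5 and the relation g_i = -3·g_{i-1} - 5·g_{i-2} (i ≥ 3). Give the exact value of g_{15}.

Compute successive terms:
g_3 = -35;  g_4 = 80;  g_5 = -65;  …;  g_{12} = 37955;  g_{13} = 7060;  g_{14} = -210955;  g_{15} = 597565.

597565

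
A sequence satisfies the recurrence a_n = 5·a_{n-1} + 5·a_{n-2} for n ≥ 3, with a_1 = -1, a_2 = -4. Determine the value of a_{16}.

-235183515625

Iterate the recurrence:
a_3 = -25, a_4 = -145, a_5 = -850, …, a_{13} = -1172265625, a_{14} = -6862562500, a_{15} = -40174140625, a_{16} = -235183515625.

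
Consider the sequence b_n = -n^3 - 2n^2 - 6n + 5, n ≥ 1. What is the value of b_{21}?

b_{21} = -1·21^3 - 2·21^2 - 6·21 + 5 = -10264.

-10264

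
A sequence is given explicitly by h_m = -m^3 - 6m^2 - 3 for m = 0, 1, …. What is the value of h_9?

-1218

h_9 = -1·9^3 - 6·9^2 - 3 = -1218.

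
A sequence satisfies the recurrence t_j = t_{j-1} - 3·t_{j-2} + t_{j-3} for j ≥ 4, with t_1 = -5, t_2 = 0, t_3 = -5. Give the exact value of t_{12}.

-310

t_4 = -10; t_5 = 5; t_6 = 30; t_7 = 5; t_8 = -80; t_9 = -65; t_{10} = 180; t_{11} = 295; t_{12} = -310.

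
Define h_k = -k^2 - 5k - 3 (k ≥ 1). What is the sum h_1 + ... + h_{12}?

Over k = 1..12: Σk = 78, Σk² = 650.
Total = (-1)·650 + (-5)·78 + (-3)·12 = -1076.

-1076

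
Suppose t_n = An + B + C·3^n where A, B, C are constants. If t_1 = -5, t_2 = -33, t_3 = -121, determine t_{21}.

Plug in n = 1, 2, 3: A + B + 3C = -5; 2A + B + 9C = -33; 3A + B + 27C = -121.
Subtracting the first from the second: A + 6C = -28.
Subtracting the second from the third: A + 18C = -88.
Solving: C = -5, A = 2, then B = 8.
Hence t_{21} = 2·21 + 8 + (-5)·10460353203 = -52301765965.

-52301765965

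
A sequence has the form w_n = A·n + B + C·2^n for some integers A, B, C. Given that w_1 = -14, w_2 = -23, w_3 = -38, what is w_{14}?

-49199

Plug in n = 1, 2, 3: A + B + 2C = -14; 2A + B + 4C = -23; 3A + B + 8C = -38.
Subtracting the first from the second: A + 2C = -9.
Subtracting the second from the third: A + 4C = -15.
Solving: C = -3, A = -3, then B = -5.
Hence w_{14} = -3·14 + (-5) + (-3)·16384 = -49199.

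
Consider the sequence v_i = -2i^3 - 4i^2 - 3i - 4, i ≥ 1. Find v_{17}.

v_{17} = -2·17^3 - 4·17^2 - 3·17 - 4 = -11037.

-11037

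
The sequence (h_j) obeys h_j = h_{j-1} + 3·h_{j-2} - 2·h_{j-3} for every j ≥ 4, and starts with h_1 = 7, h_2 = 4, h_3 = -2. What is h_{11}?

Compute successive terms:
h_4 = -4; h_5 = -18; h_6 = -26; h_7 = -72; h_8 = -114; h_9 = -278; h_{10} = -476; h_{11} = -1082.

-1082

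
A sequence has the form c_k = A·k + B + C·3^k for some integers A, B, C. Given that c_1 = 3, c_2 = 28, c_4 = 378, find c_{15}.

71744453

The three given values yield: A + B + 3C = 3; 2A + B + 9C = 28; 4A + B + 81C = 378.
Subtracting the first from the second: A + 6C = 25.
Subtracting the second from the third: 2A + 72C = 350.
Solving: C = 5, A = -5, then B = -7.
Hence c_{15} = -5·15 + (-7) + 5·14348907 = 71744453.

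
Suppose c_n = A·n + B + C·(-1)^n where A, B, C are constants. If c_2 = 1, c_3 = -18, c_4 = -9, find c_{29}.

-148

Write the equations: 2A + B + C = 1; 3A + B - C = -18; 4A + B + C = -9.
Subtracting the first from the second: A - 2C = -19.
Subtracting the second from the third: A + 2C = 9.
Solving: C = 7, A = -5, then B = 4.
So c_n = -5·n + 4 + 7·(-1)^n; at n=29 this is -148.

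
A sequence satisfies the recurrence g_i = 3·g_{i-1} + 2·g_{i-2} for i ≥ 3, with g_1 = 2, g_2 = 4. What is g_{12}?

1453256

Applying the relation repeatedly:
g_3 = 16  g_4 = 56  g_5 = 200  g_6 = 712  g_7 = 2536  g_8 = 9032  g_9 = 32168  g_{10} = 114568  g_{11} = 408040  g_{12} = 1453256.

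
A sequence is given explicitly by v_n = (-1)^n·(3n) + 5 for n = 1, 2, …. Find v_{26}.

83

(-1)^26 = 1; 3n at n=26 is 78; so v_{26} = 83.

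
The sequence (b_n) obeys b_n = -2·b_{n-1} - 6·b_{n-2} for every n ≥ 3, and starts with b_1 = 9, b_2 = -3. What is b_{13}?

19392

Compute successive terms:
b_3 = -48; b_4 = 114; b_5 = 60; …; b_{10} = 10320; b_{11} = 52224; b_{12} = -166368; b_{13} = 19392.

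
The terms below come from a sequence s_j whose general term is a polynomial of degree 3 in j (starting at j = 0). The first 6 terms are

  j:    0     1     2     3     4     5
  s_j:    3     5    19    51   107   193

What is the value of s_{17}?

5749

1st diffs: 2, 14, 32, 56, 86.
2nd diffs: 12, 18, 24, 30.
3rd diffs: 6, 6, 6 (constant).
Newton forward-difference form: s_j = 3 + 2·C(j,1) + 12·C(j,2) + 6·C(j,3).
At j = 17: j = 17, so s_{17} = 3 + 34 + 1632 + 4080 = 5749.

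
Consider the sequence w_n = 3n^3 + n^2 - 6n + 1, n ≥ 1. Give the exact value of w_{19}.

w_{19} = 3·19^3 + 1·19^2 - 6·19 + 1 = 20825.

20825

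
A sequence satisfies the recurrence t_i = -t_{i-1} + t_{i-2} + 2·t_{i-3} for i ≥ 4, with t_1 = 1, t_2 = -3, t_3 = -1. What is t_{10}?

Applying the relation repeatedly:
t_4 = 0; t_5 = -7; t_6 = 5; t_7 = -12; t_8 = 3; t_9 = -5; t_{10} = -16.

-16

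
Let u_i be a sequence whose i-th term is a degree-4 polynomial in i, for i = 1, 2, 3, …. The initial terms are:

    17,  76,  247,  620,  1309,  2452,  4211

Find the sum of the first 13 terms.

132093

1st diffs: 59, 171, 373, 689, 1143, 1759.
2nd diffs: 112, 202, 316, 454, 616.
3rd diffs: 90, 114, 138, 162.
4th diffs: 24, 24, 24 (constant).
Newton forward-difference form: u_i = 17 + 59·C(i-1,1) + 112·C(i-1,2) + 90·C(i-1,3) + 24·C(i-1,4).
Continuing: …, 6772, 10345, 15164, 21487, …, u_{13} = 39797.
Summing i = 1..13 (13 terms) gives 132093.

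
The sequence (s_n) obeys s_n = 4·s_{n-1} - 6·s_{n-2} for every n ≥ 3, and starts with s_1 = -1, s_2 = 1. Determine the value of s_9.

-2960

Step forward from the initial values:
s_3 = 10; s_4 = 34; s_5 = 76; s_6 = 100; s_7 = -56; s_8 = -824; s_9 = -2960.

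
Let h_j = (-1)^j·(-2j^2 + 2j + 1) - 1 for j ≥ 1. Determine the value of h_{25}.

1198

(-1)^25 = -1; -2j^2 + 2j + 1 at j=25 is -1199; so h_{25} = 1198.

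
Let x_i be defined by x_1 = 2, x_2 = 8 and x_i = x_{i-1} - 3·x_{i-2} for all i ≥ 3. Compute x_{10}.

Applying the relation repeatedly:
x_3 = 2;  x_4 = -22;  x_5 = -28;  x_6 = 38;  x_7 = 122;  x_8 = 8;  x_9 = -358;  x_{10} = -382.

-382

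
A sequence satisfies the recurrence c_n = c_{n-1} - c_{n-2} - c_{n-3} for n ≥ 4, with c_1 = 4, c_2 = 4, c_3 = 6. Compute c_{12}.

c_4 = -2, c_5 = -12, c_6 = -16, c_7 = -2, c_8 = 26, c_9 = 44, c_{10} = 20, c_{11} = -50, c_{12} = -114.

-114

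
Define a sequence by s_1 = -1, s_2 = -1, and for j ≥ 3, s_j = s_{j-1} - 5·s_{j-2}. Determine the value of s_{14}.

559

Applying the relation repeatedly:
s_3 = 4;  s_4 = 9;  s_5 = -11;  …;  s_{11} = -2531;  s_{12} = 3024;  s_{13} = 15679;  s_{14} = 559.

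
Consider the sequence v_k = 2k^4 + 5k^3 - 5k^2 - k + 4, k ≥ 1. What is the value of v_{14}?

v_{14} = 2·14^4 + 5·14^3 - 5·14^2 - 1·14 + 4 = 89562.

89562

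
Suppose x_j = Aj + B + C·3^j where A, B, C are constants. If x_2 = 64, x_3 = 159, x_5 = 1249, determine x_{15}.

At j = 2, 3, 5: 2A + B + 9C = 64; 3A + B + 27C = 159; 5A + B + 243C = 1249.
Subtracting the first from the second: A + 18C = 95.
Subtracting the second from the third: 2A + 216C = 1090.
Solving: C = 5, A = 5, then B = 9.
Hence x_{15} = 5·15 + 9 + 5·14348907 = 71744619.

71744619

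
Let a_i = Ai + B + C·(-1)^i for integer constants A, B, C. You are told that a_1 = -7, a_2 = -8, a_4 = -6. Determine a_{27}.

19

At i = 1, 2, 4: A + B - C = -7; 2A + B + C = -8; 4A + B + C = -6.
Subtracting the first from the second: A + 2C = -1.
Subtracting the second from the third: 2A = 2.
Solving: C = -1, A = 1, then B = -9.
Hence a_{27} = 1·27 + (-9) + (-1)·(-1) = 19.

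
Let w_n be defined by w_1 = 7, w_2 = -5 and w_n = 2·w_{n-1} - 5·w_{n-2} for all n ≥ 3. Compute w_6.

Step forward from the initial values:
w_3 = -45, w_4 = -65, w_5 = 95, w_6 = 515.

515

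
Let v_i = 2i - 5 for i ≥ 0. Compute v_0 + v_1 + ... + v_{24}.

475

Over i = 0..24: Σi = 300.
Total = (2)·300 + (-5)·25 = 475.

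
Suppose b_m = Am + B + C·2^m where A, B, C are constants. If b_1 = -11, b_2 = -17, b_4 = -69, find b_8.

-1253

Plug in m = 1, 2, 4: A + B + 2C = -11; 2A + B + 4C = -17; 4A + B + 16C = -69.
Subtracting the first from the second: A + 2C = -6.
Subtracting the second from the third: 2A + 12C = -52.
Solving: C = -5, A = 4, then B = -5.
So b_m = 4·m + (-5) + (-5)·2^m; at m=8 this is -1253.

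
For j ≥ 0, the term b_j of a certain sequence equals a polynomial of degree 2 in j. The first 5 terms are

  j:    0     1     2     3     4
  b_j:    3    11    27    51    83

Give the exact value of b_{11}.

1st diffs: 8, 16, 24, 32.
2nd diffs: 8, 8, 8 (constant).
So b_j = 4j^2 + 4j + 3.
Evaluating at j = 11 gives b_{11} = 531.

531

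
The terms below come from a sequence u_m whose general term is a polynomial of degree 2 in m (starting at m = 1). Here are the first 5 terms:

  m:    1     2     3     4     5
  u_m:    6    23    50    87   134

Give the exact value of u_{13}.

1st diffs: 17, 27, 37, 47.
2nd diffs: 10, 10, 10 (constant).
So u_m = 5m^2 + 2m - 1.
Evaluating at m = 13 gives u_{13} = 870.

870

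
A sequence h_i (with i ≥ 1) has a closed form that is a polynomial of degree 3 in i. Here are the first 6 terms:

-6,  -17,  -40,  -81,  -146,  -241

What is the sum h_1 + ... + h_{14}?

1st diffs: -11, -23, -41, -65, -95.
2nd diffs: -12, -18, -24, -30.
3rd diffs: -6, -6, -6 (constant).
Newton forward-difference form: h_i = -6 + (-11)·C(i-1,1) + (-12)·C(i-1,2) + (-6)·C(i-1,3).
Continuing: …, -372, -545, -766, -1041, …, h_{14} = -2801.
Summing i = 1..14 (14 terms) gives -11459.

-11459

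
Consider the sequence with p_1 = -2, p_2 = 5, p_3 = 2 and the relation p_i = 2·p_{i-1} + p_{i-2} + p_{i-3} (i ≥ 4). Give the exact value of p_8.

p_4 = 7;  p_5 = 21;  p_6 = 51;  p_7 = 130;  p_8 = 332.

332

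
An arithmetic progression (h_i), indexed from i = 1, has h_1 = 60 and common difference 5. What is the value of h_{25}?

180

h_i = 60 + (i - 1)·5.
h_{25} = 60 + 24·5 = 180.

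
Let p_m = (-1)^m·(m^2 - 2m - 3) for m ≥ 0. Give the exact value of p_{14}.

165

(-1)^14 = 1; m^2 - 2m - 3 at m=14 is 165; so p_{14} = 165.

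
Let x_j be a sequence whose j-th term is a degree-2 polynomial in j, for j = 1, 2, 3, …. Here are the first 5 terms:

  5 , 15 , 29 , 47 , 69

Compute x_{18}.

719

1st diffs: 10, 14, 18, 22.
2nd diffs: 4, 4, 4 (constant).
Newton forward-difference form: x_j = 5 + 10·C(j-1,1) + 4·C(j-1,2).
At j = 18: j-1 = 17, so x_{18} = 5 + 170 + 544 = 719.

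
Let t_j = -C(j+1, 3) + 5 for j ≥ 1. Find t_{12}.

C(13, 3) = 286, so t_{12} = -281.

-281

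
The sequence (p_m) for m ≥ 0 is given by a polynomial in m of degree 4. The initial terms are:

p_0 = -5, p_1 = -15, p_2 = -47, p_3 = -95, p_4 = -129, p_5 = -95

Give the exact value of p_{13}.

17025

1st diffs: -10, -32, -48, -34, 34.
2nd diffs: -22, -16, 14, 68.
3rd diffs: 6, 30, 54.
4th diffs: 24, 24 (constant).
So p_m = m^4 - 5m^3 - 3m^2 - 3m - 5.
Evaluating at m = 13 gives p_{13} = 17025.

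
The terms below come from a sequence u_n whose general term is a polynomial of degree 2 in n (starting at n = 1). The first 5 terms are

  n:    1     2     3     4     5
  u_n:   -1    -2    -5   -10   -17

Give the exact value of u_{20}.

-362

1st diffs: -1, -3, -5, -7.
2nd diffs: -2, -2, -2 (constant).
So u_n = -n^2 + 2n - 2.
Evaluating at n = 20 gives u_{20} = -362.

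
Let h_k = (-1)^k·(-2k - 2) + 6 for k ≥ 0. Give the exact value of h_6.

(-1)^6 = 1; -2k - 2 at k=6 is -14; so h_6 = -8.

-8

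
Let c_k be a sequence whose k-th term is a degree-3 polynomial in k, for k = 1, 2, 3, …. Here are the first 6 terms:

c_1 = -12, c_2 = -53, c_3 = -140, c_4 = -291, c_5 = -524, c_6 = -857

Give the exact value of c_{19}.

1st diffs: -41, -87, -151, -233, -333.
2nd diffs: -46, -64, -82, -100.
3rd diffs: -18, -18, -18 (constant).
Newton forward-difference form: c_k = -12 + (-41)·C(k-1,1) + (-46)·C(k-1,2) + (-18)·C(k-1,3).
At k = 19: k-1 = 18, so c_{19} = -12 - 738 - 7038 - 14688 = -22476.

-22476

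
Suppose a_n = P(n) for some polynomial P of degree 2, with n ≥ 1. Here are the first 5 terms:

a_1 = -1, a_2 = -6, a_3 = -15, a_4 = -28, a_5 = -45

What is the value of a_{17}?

-561

1st diffs: -5, -9, -13, -17.
2nd diffs: -4, -4, -4 (constant).
So a_n = -2n^2 + n.
Evaluating at n = 17 gives a_{17} = -561.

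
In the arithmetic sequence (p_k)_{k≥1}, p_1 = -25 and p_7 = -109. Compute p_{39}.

Common difference d = (-109 - (-25)) / (7 - 1) = -14.
p_k = -25 + (k - 1)·(-14).
p_{39} = -25 + 38·(-14) = -557.

-557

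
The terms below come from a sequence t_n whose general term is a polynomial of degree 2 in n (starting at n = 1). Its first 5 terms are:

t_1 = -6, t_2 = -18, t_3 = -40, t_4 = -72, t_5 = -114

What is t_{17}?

-1398

1st diffs: -12, -22, -32, -42.
2nd diffs: -10, -10, -10 (constant).
Newton forward-difference form: t_n = -6 + (-12)·C(n-1,1) + (-10)·C(n-1,2).
At n = 17: n-1 = 16, so t_{17} = -6 - 192 - 1200 = -1398.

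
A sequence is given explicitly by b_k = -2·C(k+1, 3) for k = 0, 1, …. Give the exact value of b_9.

C(10, 3) = 120, so b_9 = -240.

-240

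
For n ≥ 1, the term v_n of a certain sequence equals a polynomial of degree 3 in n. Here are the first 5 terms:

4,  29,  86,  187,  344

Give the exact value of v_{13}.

5056

1st diffs: 25, 57, 101, 157.
2nd diffs: 32, 44, 56.
3rd diffs: 12, 12 (constant).
So v_n = 2n^3 + 4n^2 - n - 1.
Evaluating at n = 13 gives v_{13} = 5056.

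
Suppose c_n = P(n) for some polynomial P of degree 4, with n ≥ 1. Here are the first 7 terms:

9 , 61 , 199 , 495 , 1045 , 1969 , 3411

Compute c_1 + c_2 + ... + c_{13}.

1st diffs: 52, 138, 296, 550, 924, 1442.
2nd diffs: 86, 158, 254, 374, 518.
3rd diffs: 72, 96, 120, 144.
4th diffs: 24, 24, 24 (constant).
So c_n = n^4 + 2n^3 + 6n^2 + 5n - 5.
Continuing: …, 5539, 8545, 12645, 18079, …, c_{13} = 34029.
Summing n = 1..13 (13 terms) gives 111137.

111137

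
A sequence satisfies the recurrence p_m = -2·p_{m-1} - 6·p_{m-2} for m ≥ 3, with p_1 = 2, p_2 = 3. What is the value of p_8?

p_3 = -18  p_4 = 18  p_5 = 72  p_6 = -252  p_7 = 72  p_8 = 1368.

1368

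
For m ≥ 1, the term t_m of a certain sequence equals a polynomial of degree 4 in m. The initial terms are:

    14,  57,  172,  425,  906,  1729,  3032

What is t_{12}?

1st diffs: 43, 115, 253, 481, 823, 1303.
2nd diffs: 72, 138, 228, 342, 480.
3rd diffs: 66, 90, 114, 138.
4th diffs: 24, 24, 24 (constant).
So t_m = m^4 + m^3 + 5m^2 + 6m + 1.
Evaluating at m = 12 gives t_{12} = 23257.

23257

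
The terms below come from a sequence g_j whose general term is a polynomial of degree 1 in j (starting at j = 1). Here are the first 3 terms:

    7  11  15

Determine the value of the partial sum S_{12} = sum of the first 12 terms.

1st diffs: 4, 4 (constant).
So g_j = 4j + 3.
Continuing: …, 19, 23, 27, 31, …, g_{12} = 51.
Summing j = 1..12 (12 terms) gives 348.

348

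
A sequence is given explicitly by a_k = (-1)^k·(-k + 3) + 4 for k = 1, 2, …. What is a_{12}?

(-1)^12 = 1; -k + 3 at k=12 is -9; so a_{12} = -5.

-5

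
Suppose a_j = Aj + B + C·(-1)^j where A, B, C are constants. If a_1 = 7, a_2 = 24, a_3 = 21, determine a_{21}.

147

Write the equations: A + B - C = 7; 2A + B + C = 24; 3A + B - C = 21.
Subtracting the first from the second: A + 2C = 17.
Subtracting the second from the third: A - 2C = -3.
Solving: C = 5, A = 7, then B = 5.
Hence a_{21} = 7·21 + 5 + 5·(-1) = 147.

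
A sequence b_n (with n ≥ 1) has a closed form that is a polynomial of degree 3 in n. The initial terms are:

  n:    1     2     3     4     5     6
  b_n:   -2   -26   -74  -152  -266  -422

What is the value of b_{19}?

-9002

1st diffs: -24, -48, -78, -114, -156.
2nd diffs: -24, -30, -36, -42.
3rd diffs: -6, -6, -6 (constant).
Newton forward-difference form: b_n = -2 + (-24)·C(n-1,1) + (-24)·C(n-1,2) + (-6)·C(n-1,3).
At n = 19: n-1 = 18, so b_{19} = -2 - 432 - 3672 - 4896 = -9002.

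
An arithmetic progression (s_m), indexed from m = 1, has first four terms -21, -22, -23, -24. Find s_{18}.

Common difference d = -1.
s_m = -21 + (m - 1)·(-1).
s_{18} = -21 + 17·(-1) = -38.

-38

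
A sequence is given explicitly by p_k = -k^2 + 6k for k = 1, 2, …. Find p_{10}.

p_{10} = -1·10^2 + 6·10 = -40.

-40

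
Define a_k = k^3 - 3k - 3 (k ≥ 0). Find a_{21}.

a_{21} = 1·21^3 - 3·21 - 3 = 9195.

9195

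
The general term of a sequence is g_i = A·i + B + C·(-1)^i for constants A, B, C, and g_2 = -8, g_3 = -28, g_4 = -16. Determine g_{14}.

At i = 2, 3, 4: 2A + B + C = -8; 3A + B - C = -28; 4A + B + C = -16.
Subtracting the first from the second: A - 2C = -20.
Subtracting the second from the third: A + 2C = 12.
Solving: C = 8, A = -4, then B = -8.
So g_i = -4·i + (-8) + 8·(-1)^i; at i=14 this is -56.

-56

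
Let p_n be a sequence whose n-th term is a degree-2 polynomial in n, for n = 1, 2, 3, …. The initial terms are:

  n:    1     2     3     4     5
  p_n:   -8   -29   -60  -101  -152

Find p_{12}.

1st diffs: -21, -31, -41, -51.
2nd diffs: -10, -10, -10 (constant).
Newton forward-difference form: p_n = -8 + (-21)·C(n-1,1) + (-10)·C(n-1,2).
At n = 12: n-1 = 11, so p_{12} = -8 - 231 - 550 = -789.

-789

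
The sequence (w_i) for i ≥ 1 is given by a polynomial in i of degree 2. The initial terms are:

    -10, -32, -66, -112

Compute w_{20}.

-2480

1st diffs: -22, -34, -46.
2nd diffs: -12, -12 (constant).
Newton forward-difference form: w_i = -10 + (-22)·C(i-1,1) + (-12)·C(i-1,2).
At i = 20: i-1 = 19, so w_{20} = -10 - 418 - 2052 = -2480.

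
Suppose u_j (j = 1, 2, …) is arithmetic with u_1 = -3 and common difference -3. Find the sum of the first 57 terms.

-4959

u_j = -3 + (j - 1)·(-3).
u_{57} = -171; S = 57·(-3 + (-171))/2 = -4959.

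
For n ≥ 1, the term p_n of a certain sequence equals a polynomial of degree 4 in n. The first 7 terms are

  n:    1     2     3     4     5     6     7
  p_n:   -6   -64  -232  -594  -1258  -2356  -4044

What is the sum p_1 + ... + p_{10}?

-39558

1st diffs: -58, -168, -362, -664, -1098, -1688.
2nd diffs: -110, -194, -302, -434, -590.
3rd diffs: -84, -108, -132, -156.
4th diffs: -24, -24, -24 (constant).
So p_n = -n^4 - 4n^3 - 6n^2 + 3n + 2.
Continuing: -6502, -9934, -14568.
Summing n = 1..10 (10 terms) gives -39558.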